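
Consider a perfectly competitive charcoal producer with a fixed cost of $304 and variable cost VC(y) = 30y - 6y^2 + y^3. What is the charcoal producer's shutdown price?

Short-run supply begins at min AVC. From VC = 30y - 6y^2 + y^3, AVC = 30 - 6y + y^2.
At the minimum of AVC, MC = AVC. MC = 30 - 12y + 3y^2; setting MC = AVC gives 2y^2 - 6y = 0, so y = 3. min AVC = 21.
So the shutdown price is $21.

$21 per unit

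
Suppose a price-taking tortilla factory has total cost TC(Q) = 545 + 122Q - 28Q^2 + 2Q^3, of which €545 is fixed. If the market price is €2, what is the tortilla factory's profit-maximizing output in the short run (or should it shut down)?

Variable cost is VC = 122Q - 28Q^2 + 2Q^3, so AVC = VC/Q = 122 - 28Q + 2Q^2 and MC = dTC/dQ = 122 - 56Q + 6Q^2.
AVC hits its minimum where MC = AVC, at Q = 7, giving min AVC = 122 - 28·7 + 2·7^2 = €24.
P = €2 lies below min AVC = €24; no output level covers variable cost.
Shutting down limits the loss to fixed cost, €545.

Shut down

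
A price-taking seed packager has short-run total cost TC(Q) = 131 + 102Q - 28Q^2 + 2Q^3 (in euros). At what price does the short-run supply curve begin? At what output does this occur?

The shutdown price is the minimum of AVC. VC = 102Q - 28Q^2 + 2Q^3, so AVC = 102 - 28Q + 2Q^2.
dAVC/dQ = -28 + 4Q = 0 gives Q = 7. min AVC = 102 - 28·7 + 2·7^2 = 4.
The firm shuts down for any P below €4.

€4 per unit, at Q = 7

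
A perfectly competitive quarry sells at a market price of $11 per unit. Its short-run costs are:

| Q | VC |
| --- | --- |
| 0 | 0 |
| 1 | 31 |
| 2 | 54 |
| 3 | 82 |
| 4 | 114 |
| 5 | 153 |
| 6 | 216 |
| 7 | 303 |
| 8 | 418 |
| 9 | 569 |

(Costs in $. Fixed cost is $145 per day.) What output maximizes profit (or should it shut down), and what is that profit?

Q = 0 (shut down); profit = -$145

Profit at each row (π = 11Q − TC): Q=0: -145; Q=1: -165; Q=2: -177; Q=3: -194; Q=4: -215; Q=5: -243; Q=6: -295; Q=7: -371; Q=8: -475; Q=9: -615.
Profit is highest at Q = 0. Equivalently, the lowest AVC in the table is 54/2 ≈ $27 at Q = 2, and P = $11 falls below it — price never covers variable cost, so the firm shuts down and loses only its fixed cost.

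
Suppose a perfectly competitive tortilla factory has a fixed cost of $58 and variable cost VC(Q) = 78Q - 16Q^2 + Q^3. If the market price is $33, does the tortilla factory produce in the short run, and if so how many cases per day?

Produce at Q = 9

From TC, MC = TC'(Q) = 78 - 32Q + 3Q^2 and AVC = VC/Q = 78 - 16Q + Q^2.
The AVC parabola has its vertex at Q = 16/2 = 8, where AVC = 78 - 16·8 + 8^2 = $14.
P = $33 exceeds min AVC = $14, so the firm stays open.
Set P = MC: 33 = 78 - 32Q + 3Q^2 → 45 - 32Q + 3Q^2 = 0. The roots are Q = 5/3 and Q = 9; the profit-maximizing output is on the rising part of MC, so Q* = 9.
Check: AVC at Q = 9 is $15 ≤ P, so revenue covers variable cost.
Profit = P·Q − TC = 33·9 − 193 = $104.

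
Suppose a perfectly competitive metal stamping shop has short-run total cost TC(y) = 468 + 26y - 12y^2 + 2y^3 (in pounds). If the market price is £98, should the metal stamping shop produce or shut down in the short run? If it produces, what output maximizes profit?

Produce at y = 6

Variable cost is VC = 26y - 12y^2 + 2y^3, so AVC = VC/y = 26 - 12y + 2y^2 and MC = dTC/dy = 26 - 24y + 6y^2.
AVC is minimized where dAVC/dy = -12 + 4y = 0, at y = 3; min AVC = 26 - 12·3 + 2·3^2 = £8.
Because £98 ≥ £8, revenue can cover variable cost; the firm operates.
Set P = MC: 98 = 26 - 24y + 6y^2 → -72 - 24y + 6y^2 = 0. The roots are y = -2 and y = 6; the profit-maximizing output is on the rising part of MC, so y* = 6.
Check: AVC at y = 6 is £26 ≤ P, so revenue covers variable cost.
Profit = P·y − TC = 98·6 − 624 = -£36, a loss, but smaller than the £468 fixed cost the firm would lose by shutting down.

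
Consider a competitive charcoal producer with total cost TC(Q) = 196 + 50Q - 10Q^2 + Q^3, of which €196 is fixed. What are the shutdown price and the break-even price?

Shutdown price = €25; break-even price = €57

Shutdown price = min AVC. AVC = 50 - 10Q + Q^2, with vertex at Q = 5 and minimum €25.
ATC = 196/Q + 50 - 10Q + Q^2. Setting dATC/dQ = −196/Q^2 − 10 + 2Q = 0 gives Q = 7 (since 2·7^3 − 10·7^2 = 196).
min ATC = 196/7 + 50 − 10·7 + 7^2 = €57. That is the break-even price.
Between these two prices the firm operates at a loss; above €57 it earns a profit.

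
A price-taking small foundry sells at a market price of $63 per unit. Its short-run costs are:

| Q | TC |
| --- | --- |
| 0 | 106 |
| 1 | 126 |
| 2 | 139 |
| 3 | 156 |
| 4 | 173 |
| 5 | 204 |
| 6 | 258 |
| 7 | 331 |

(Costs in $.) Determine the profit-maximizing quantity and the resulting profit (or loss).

Profit at each row (π = 63Q − TC): Q=0: -106; Q=1: -63; Q=2: -13; Q=3: 33; Q=4: 79; Q=5: 111; Q=6: 120; Q=7: 110.
Profit is maximized at Q = 6. AVC there is 152/6 = $25.33 ≤ P, so producing beats shutting down (which would give -$106).

Q = 6; profit = $120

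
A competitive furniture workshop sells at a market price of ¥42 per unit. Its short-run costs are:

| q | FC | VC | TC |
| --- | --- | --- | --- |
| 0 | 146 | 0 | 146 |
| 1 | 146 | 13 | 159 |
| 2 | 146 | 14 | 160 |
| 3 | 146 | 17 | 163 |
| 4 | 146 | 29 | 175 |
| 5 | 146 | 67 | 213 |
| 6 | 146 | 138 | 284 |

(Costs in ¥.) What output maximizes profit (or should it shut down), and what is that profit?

Tabulate TR − TC: q=0: -146; q=1: -117; q=2: -76; q=3: -37; q=4: -7; q=5: -3; q=6: -32.
Profit is maximized at q = 5. AVC there is 67/5 = ¥13.40 ≤ P, so producing beats shutting down (which would give -¥146).

q = 5; profit = -¥3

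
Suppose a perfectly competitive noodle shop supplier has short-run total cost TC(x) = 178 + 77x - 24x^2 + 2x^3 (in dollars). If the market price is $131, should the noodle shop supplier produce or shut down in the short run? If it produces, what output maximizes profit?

Variable cost is VC = 77x - 24x^2 + 2x^3, so AVC = VC/x = 77 - 24x + 2x^2 and MC = dTC/dx = 77 - 48x + 6x^2.
The AVC parabola has its vertex at x = 24/4 = 6, where AVC = 77 - 24·6 + 2·6^2 = $5.
Since P = $131 ≥ min AVC = $5, price covers variable cost and the firm should produce.
Set P = MC: 131 = 77 - 48x + 6x^2 → -54 - 48x + 6x^2 = 0. The roots are x = -1 and x = 9; the profit-maximizing output is on the rising part of MC, so x* = 9.
Check: AVC at x = 9 is $23 ≤ P, so revenue covers variable cost.
Profit = P·x − TC = 131·9 − 385 = $794.

Produce at x = 9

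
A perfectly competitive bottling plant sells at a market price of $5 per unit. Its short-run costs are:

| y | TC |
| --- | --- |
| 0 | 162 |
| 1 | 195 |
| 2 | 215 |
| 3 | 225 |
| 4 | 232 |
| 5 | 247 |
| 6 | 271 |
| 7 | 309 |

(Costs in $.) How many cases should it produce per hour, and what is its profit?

y = 0 (shut down); profit = -$162

Compute π = P·y − TC at each output: y=0: -162; y=1: -190; y=2: -205; y=3: -210; y=4: -212; y=5: -222; y=6: -241; y=7: -274.
Profit is highest at y = 0. Equivalently, the lowest AVC in the table is 85/5 ≈ $17 at y = 5, and P = $5 falls below it — price never covers variable cost, so the firm shuts down and loses only its fixed cost.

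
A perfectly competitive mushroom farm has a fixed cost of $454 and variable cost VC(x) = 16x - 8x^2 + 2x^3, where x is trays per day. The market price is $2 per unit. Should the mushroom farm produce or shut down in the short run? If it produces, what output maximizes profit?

Shut down

Variable cost is VC = 16x - 8x^2 + 2x^3, so AVC = VC/x = 16 - 8x + 2x^2 and MC = dTC/dx = 16 - 16x + 6x^2.
AVC is minimized where dAVC/dx = -8 + 4x = 0, at x = 2; min AVC = 16 - 8·2 + 2·2^2 = $8.
Since P = $2 < min AVC = $8, price fails to cover variable cost at any output.
The firm minimizes its loss by shutting down and losing only its fixed cost of $454.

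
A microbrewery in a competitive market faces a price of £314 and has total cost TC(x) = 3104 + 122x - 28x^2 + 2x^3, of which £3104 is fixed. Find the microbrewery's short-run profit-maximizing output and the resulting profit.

Profit = -£224 at x = 12

AVC = 122 - 28x + 2x^2 has its minimum £24 at x = 7; price £314 clears that bar, so the firm operates.
With MC = 122 - 56x + 6x^2, P = MC on the upward-sloping part at x* = 12.
TR = 314·12 = 3768. TC = 3104 + 888 = 3992. Profit = 3768 − 3992 = -£224.
By producing, the firm covers all variable cost plus £2880 of fixed cost; shutting down would lose the full £3104.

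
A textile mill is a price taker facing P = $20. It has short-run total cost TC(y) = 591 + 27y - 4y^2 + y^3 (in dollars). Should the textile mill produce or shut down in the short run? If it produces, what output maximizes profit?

Strip out fixed cost: VC = 27y - 4y^2 + y^3. Then AVC = 27 - 4y + y^2 and MC = 27 - 8y + 3y^2.
The AVC parabola has its vertex at y = 4/2 = 2, where AVC = 27 - 4·2 + 2^2 = $23.
P = $20 lies below min AVC = $23; no output level covers variable cost.
Best response: produce nothing and absorb the $591 fixed cost.

Shut down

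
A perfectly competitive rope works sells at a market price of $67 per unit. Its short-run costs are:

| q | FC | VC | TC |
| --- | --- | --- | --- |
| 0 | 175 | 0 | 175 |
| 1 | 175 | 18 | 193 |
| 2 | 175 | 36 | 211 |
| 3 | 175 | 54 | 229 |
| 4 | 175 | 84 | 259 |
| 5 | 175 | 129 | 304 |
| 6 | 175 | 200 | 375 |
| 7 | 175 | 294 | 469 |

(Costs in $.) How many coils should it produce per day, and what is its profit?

q = 5; profit = $31

Profit at each row (π = 67q − TC): q=0: -175; q=1: -126; q=2: -77; q=3: -28; q=4: 9; q=5: 31; q=6: 27; q=7: 0.
Profit is maximized at q = 5. AVC there is 129/5 = $25.80 ≤ P, so producing beats shutting down (which would give -$175).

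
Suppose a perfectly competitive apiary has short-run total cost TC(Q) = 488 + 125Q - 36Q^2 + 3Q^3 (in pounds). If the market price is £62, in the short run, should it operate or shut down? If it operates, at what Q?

From TC, MC = TC'(Q) = 125 - 72Q + 9Q^2 and AVC = VC/Q = 125 - 36Q + 3Q^2.
The AVC parabola has its vertex at Q = 36/6 = 6, where AVC = 125 - 36·6 + 3·6^2 = £17.
Because £62 ≥ £17, revenue can cover variable cost; the firm operates.
Solving P = MC: 63 - 72Q + 9Q^2 = 0 ⇒ Q = 1 or 7. On the upward-sloping branch, Q* = 7.
Check: AVC at Q = 7 is £20 ≤ P, so revenue covers variable cost.
Profit = P·Q − TC = 62·7 − 628 = -£194, a loss, but smaller than the £488 fixed cost the firm would lose by shutting down.

Produce at Q = 7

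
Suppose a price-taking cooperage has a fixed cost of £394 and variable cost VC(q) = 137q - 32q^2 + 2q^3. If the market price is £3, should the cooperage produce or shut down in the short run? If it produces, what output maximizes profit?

Shut down

From TC, MC = TC'(q) = 137 - 64q + 6q^2 and AVC = VC/q = 137 - 32q + 2q^2.
The AVC parabola has its vertex at q = 32/4 = 8, where AVC = 137 - 32·8 + 2·8^2 = £9.
Since P = £3 < min AVC = £9, price fails to cover variable cost at any output.
The firm minimizes its loss by shutting down and losing only its fixed cost of £394.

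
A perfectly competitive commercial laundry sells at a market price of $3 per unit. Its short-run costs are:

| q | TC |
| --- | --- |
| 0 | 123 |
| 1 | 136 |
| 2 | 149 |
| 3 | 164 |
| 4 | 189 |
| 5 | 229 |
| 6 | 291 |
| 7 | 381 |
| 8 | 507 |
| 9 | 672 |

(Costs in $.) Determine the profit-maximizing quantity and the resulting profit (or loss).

Compute π = P·q − TC at each output: q=0: -123; q=1: -133; q=2: -143; q=3: -155; q=4: -177; q=5: -214; q=6: -273; q=7: -360; q=8: -483; q=9: -645.
Profit is highest at q = 0. Equivalently, the lowest AVC in the table is 13/1 ≈ $13 at q = 1, and P = $3 falls below it — price never covers variable cost, so the firm shuts down and loses only its fixed cost.

q = 0 (shut down); profit = -$123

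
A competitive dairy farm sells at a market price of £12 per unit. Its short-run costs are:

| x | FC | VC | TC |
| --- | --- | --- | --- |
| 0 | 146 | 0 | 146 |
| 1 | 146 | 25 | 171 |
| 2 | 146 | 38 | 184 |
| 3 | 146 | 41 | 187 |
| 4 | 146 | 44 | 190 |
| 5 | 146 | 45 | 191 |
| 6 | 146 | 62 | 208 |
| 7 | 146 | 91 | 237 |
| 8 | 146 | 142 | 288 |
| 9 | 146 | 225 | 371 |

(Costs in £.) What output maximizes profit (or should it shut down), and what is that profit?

x = 5; profit = -£131

Profit at each row (π = 12x − TC): x=0: -146; x=1: -159; x=2: -160; x=3: -151; x=4: -142; x=5: -131; x=6: -136; x=7: -153; x=8: -192; x=9: -263.
Profit is maximized at x = 5. AVC there is 45/5 = £9 ≤ P, so producing beats shutting down (which would give -£146).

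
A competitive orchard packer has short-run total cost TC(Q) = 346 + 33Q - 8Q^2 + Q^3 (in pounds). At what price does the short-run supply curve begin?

The shutdown price is the minimum of AVC. VC = 33Q - 8Q^2 + Q^3, so AVC = 33 - 8Q + Q^2.
At the minimum of AVC, MC = AVC. MC = 33 - 16Q + 3Q^2; setting MC = AVC gives 2Q^2 - 8Q = 0, so Q = 4. min AVC = 17.
For P < £17 the firm produces nothing.

£17 per unit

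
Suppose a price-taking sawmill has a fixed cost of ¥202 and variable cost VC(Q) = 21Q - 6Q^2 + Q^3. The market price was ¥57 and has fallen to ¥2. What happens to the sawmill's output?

Output falls from 6 to 0 (the firm shuts down)

MC = 21 - 12Q + 3Q^2; the shutdown threshold is min AVC = ¥12 (at Q = 3).
At P = ¥57 ≥ min AVC, set P = MC on the rising branch: Q = 6.
At P = ¥2 < min AVC = ¥12, price no longer covers variable cost at any output, so the firm shuts down: Q = 0.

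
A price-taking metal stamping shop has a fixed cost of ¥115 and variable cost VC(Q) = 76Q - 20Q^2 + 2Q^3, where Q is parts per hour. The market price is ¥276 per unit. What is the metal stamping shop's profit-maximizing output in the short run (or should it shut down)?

Produce at Q = 10

From TC, MC = TC'(Q) = 76 - 40Q + 6Q^2 and AVC = VC/Q = 76 - 20Q + 2Q^2.
AVC is minimized where dAVC/dQ = -20 + 4Q = 0, at Q = 5; min AVC = 76 - 20·5 + 2·5^2 = ¥26.
Since P = ¥276 ≥ min AVC = ¥26, price covers variable cost and the firm should produce.
P = MC gives -200 - 40Q + 6Q^2 = 0, with roots -10/3 and 10. Take the larger (rising MC): Q* = 10.
Check: AVC at Q = 10 is ¥76 ≤ P, so revenue covers variable cost.
Profit = P·Q − TC = 276·10 − 875 = ¥1885.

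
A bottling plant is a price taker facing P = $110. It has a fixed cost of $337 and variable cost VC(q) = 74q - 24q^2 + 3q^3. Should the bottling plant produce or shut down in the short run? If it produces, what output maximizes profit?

From TC, MC = TC'(q) = 74 - 48q + 9q^2 and AVC = VC/q = 74 - 24q + 3q^2.
AVC is minimized where dAVC/dq = -24 + 6q = 0, at q = 4; min AVC = 74 - 24·4 + 3·4^2 = $26.
P = $110 exceeds min AVC = $26, so the firm stays open.
P = MC gives -36 - 48q + 9q^2 = 0, with roots -2/3 and 6. Take the larger (rising MC): q* = 6.
Check: AVC at q = 6 is $38 ≤ P, so revenue covers variable cost.
Profit = P·q − TC = 110·6 − 565 = $95.

Produce at q = 6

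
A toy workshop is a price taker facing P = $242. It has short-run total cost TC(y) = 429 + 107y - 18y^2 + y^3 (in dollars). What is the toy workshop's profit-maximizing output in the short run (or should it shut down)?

From TC, MC = TC'(y) = 107 - 36y + 3y^2 and AVC = VC/y = 107 - 18y + y^2.
The AVC parabola has its vertex at y = 18/2 = 9, where AVC = 107 - 18·9 + 9^2 = $26.
Because $242 ≥ $26, revenue can cover variable cost; the firm operates.
Set P = MC: 242 = 107 - 36y + 3y^2 → -135 - 36y + 3y^2 = 0. The roots are y = -3 and y = 15; the profit-maximizing output is on the rising part of MC, so y* = 15.
Check: AVC at y = 15 is $62 ≤ P, so revenue covers variable cost.
Profit = P·y − TC = 242·15 − 1359 = $2271.

Produce at y = 15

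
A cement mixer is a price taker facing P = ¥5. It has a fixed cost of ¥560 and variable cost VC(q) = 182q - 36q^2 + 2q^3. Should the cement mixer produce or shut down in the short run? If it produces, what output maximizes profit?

From TC, MC = TC'(q) = 182 - 72q + 6q^2 and AVC = VC/q = 182 - 36q + 2q^2.
The AVC parabola has its vertex at q = 36/4 = 9, where AVC = 182 - 36·9 + 2·9^2 = ¥20.
Since P = ¥5 < min AVC = ¥20, price fails to cover variable cost at any output.
Shutting down limits the loss to fixed cost, ¥560.

Shut down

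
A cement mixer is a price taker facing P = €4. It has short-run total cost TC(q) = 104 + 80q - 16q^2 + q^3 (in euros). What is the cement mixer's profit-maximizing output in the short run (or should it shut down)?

Shut down

Variable cost is VC = 80q - 16q^2 + q^3, so AVC = VC/q = 80 - 16q + q^2 and MC = dTC/dq = 80 - 32q + 3q^2.
The AVC parabola has its vertex at q = 16/2 = 8, where AVC = 80 - 16·8 + 8^2 = €16.
With P < min AVC (€4 < €16), every unit sold adds to the loss.
Shutting down limits the loss to fixed cost, €104.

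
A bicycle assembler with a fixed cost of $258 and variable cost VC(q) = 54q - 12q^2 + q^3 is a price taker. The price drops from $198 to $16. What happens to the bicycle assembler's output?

MC = 54 - 24q + 3q^2; the shutdown threshold is min AVC = $18 (at q = 6).
At P = $198 ≥ min AVC, set P = MC on the rising branch: q = 12.
At P = $16 < min AVC = $18, price no longer covers variable cost at any output, so the firm shuts down: q = 0.

Output falls from 12 to 0 (the firm shuts down)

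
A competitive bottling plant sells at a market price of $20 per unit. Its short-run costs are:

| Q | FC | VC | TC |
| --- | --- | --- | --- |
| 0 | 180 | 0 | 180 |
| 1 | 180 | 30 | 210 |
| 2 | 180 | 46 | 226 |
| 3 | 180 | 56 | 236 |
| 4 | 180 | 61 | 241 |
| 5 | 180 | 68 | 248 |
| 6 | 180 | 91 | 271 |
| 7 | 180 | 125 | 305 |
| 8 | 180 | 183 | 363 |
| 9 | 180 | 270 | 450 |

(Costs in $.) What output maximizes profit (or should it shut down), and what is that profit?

Compute π = P·Q − TC at each output: Q=0: -180; Q=1: -190; Q=2: -186; Q=3: -176; Q=4: -161; Q=5: -148; Q=6: -151; Q=7: -165; Q=8: -203; Q=9: -270.
Profit is maximized at Q = 5. AVC there is 68/5 = $13.60 ≤ P, so producing beats shutting down (which would give -$180).

Q = 5; profit = -$148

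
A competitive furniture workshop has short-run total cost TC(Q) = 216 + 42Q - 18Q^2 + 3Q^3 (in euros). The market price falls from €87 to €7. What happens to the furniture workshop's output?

Output falls from 5 to 0 (the firm shuts down)

MC = 42 - 36Q + 9Q^2; the shutdown threshold is min AVC = €15 (at Q = 3).
At P = €87 ≥ min AVC, set P = MC on the rising branch: Q = 5.
At P = €7 < min AVC = €15, price no longer covers variable cost at any output, so the firm shuts down: Q = 0.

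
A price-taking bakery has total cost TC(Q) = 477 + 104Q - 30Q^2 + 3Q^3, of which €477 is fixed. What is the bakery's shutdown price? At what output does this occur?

Short-run supply begins at min AVC. From VC = 104Q - 30Q^2 + 3Q^3, AVC = 104 - 30Q + 3Q^2.
At the minimum of AVC, MC = AVC. MC = 104 - 60Q + 9Q^2; setting MC = AVC gives 6Q^2 - 30Q = 0, so Q = 5. min AVC = 29.
So the shutdown price is €29.

€29 per unit, at Q = 5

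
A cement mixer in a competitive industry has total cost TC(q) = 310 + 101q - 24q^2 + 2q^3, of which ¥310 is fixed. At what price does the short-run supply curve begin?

¥29 per unit

The shutdown price is the minimum of AVC. VC = 101q - 24q^2 + 2q^3, so AVC = 101 - 24q + 2q^2.
dAVC/dq = -24 + 4q = 0 gives q = 6. min AVC = 101 - 24·6 + 2·6^2 = 29.
So the shutdown price is ¥29.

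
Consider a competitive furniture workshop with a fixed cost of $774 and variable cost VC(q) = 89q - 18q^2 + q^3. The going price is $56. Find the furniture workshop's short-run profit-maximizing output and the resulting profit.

Profit = -$290 at q = 11

AVC = 89 - 18q + q^2; min AVC = $8 at q = 9. Since P = $56 ≥ min AVC, the firm produces.
MC = 89 - 36q + 3q^2. Setting P = MC and taking the root on the rising branch gives q* = 11.
TR = 56·11 = 616. TC = 774 + 132 = 906. Profit = 616 − 906 = -$290.
Shutting down would mean losing the fixed cost of $774, so operating at a loss of $290 is better by $484.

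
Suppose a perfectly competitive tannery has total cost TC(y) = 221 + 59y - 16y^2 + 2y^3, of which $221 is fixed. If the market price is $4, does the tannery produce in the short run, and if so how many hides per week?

Shut down

From TC, MC = TC'(y) = 59 - 32y + 6y^2 and AVC = VC/y = 59 - 16y + 2y^2.
AVC is minimized where dAVC/dy = -16 + 4y = 0, at y = 4; min AVC = 59 - 16·4 + 2·4^2 = $27.
With P < min AVC ($4 < $27), every unit sold adds to the loss.
Best response: produce nothing and absorb the $221 fixed cost.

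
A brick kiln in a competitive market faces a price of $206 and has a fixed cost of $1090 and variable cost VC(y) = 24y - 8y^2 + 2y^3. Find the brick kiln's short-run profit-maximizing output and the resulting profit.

Profit = -$110 at y = 7

AVC = 24 - 8y + 2y^2 has its minimum $16 at y = 2; price $206 clears that bar, so the firm operates.
MC = 24 - 16y + 6y^2. Setting P = MC and taking the root on the rising branch gives y* = 7.
TR = 206·7 = 1442. TC = 1090 + 462 = 1552. Profit = 1442 − 1552 = -$110.
By producing, the firm covers all variable cost plus $980 of fixed cost; shutting down would lose the full $1090.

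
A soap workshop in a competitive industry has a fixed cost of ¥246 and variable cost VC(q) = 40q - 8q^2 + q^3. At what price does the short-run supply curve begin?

Short-run supply begins at min AVC. From VC = 40q - 8q^2 + q^3, AVC = 40 - 8q + q^2.
dAVC/dq = -8 + 2q = 0 gives q = 4. min AVC = 40 - 8·4 + 4^2 = 24.
For P < ¥24 the firm produces nothing.

¥24 per unit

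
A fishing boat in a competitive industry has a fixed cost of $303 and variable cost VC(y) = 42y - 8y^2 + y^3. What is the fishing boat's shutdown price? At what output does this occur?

$26 per unit, at y = 4

Short-run supply begins at min AVC. From VC = 42y - 8y^2 + y^3, AVC = 42 - 8y + y^2.
At the minimum of AVC, MC = AVC. MC = 42 - 16y + 3y^2; setting MC = AVC gives 2y^2 - 8y = 0, so y = 4. min AVC = 26.
For P < $26 the firm produces nothing.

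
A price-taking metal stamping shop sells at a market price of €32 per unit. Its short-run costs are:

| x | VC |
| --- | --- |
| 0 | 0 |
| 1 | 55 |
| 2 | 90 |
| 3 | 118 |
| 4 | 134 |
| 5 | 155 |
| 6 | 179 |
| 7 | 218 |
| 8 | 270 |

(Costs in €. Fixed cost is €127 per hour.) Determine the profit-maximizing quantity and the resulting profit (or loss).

x = 6; profit = -€114

Profit at each row (π = 32x − TC): x=0: -127; x=1: -150; x=2: -153; x=3: -149; x=4: -133; x=5: -122; x=6: -114; x=7: -121; x=8: -141.
Profit is maximized at x = 6. AVC there is 179/6 = €29.83 ≤ P, so producing beats shutting down (which would give -€127).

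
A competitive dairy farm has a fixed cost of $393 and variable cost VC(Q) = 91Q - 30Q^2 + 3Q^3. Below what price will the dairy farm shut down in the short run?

$16 per unit

The shutdown price is the minimum of AVC. VC = 91Q - 30Q^2 + 3Q^3, so AVC = 91 - 30Q + 3Q^2.
dAVC/dQ = -30 + 6Q = 0 gives Q = 5. min AVC = 91 - 30·5 + 3·5^2 = 16.
The firm shuts down for any P below $16.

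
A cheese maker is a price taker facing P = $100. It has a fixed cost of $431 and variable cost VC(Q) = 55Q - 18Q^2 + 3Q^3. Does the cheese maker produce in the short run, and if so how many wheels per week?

Produce at Q = 5

Variable cost is VC = 55Q - 18Q^2 + 3Q^3, so AVC = VC/Q = 55 - 18Q + 3Q^2 and MC = dTC/dQ = 55 - 36Q + 9Q^2.
The AVC parabola has its vertex at Q = 18/6 = 3, where AVC = 55 - 18·3 + 3·3^2 = $28.
Because $100 ≥ $28, revenue can cover variable cost; the firm operates.
P = MC gives -45 - 36Q + 9Q^2 = 0, with roots -1 and 5. Take the larger (rising MC): Q* = 5.
Check: AVC at Q = 5 is $40 ≤ P, so revenue covers variable cost.
Profit = P·Q − TC = 100·5 − 631 = -$131, a loss, but smaller than the $431 fixed cost the firm would lose by shutting down.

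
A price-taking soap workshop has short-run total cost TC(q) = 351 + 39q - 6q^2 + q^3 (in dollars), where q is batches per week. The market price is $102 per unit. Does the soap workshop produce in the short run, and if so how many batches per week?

Produce at q = 7

From TC, MC = TC'(q) = 39 - 12q + 3q^2 and AVC = VC/q = 39 - 6q + q^2.
The AVC parabola has its vertex at q = 6/2 = 3, where AVC = 39 - 6·3 + 3^2 = $30.
P = $102 exceeds min AVC = $30, so the firm stays open.
P = MC gives -63 - 12q + 3q^2 = 0, with roots -3 and 7. Take the larger (rising MC): q* = 7.
Check: AVC at q = 7 is $46 ≤ P, so revenue covers variable cost.
Profit = P·q − TC = 102·7 − 673 = $41.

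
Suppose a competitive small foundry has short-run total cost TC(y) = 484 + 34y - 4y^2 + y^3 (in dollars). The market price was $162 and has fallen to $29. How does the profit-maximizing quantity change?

MC = 34 - 8y + 3y^2; the shutdown threshold is min AVC = $30 (at y = 2).
With P = $162 above the shutdown price, P = MC gives y = 8.
At P = $29 < min AVC = $30, price no longer covers variable cost at any output, so the firm shuts down: y = 0.

Output falls from 8 to 0 (the firm shuts down)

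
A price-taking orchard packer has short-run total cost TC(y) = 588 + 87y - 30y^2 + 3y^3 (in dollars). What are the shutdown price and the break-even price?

Shutdown price = min AVC. AVC = 87 - 30y + 3y^2, with vertex at y = 5 and minimum $12.
ATC = 588/y + 87 - 30y + 3y^2. Setting dATC/dy = −588/y^2 − 30 + 6y = 0 gives y = 7 (since 6·7^3 − 30·7^2 = 588).
min ATC = 588/7 + 87 − 30·7 + 3·7^2 = $108. That is the break-even price.
For $12 ≤ P < $108 the firm produces at a loss; below $12 it shuts down.

Shutdown price = $12; break-even price = $108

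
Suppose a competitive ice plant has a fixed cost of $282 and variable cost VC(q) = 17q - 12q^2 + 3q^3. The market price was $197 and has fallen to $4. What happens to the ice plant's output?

AVC = 17 - 12q + 3q^2, minimized at q = 2 where min AVC = $5. MC = 17 - 24q + 9q^2.
At P = $197 ≥ min AVC, set P = MC on the rising branch: q = 6.
At P = $4 < min AVC = $5, price no longer covers variable cost at any output, so the firm shuts down: q = 0.

Output falls from 6 to 0 (the firm shuts down)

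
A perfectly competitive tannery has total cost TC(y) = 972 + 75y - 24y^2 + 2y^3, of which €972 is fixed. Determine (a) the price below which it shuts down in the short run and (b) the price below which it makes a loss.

AVC = 75 - 24y + 2y^2; minimized at y = 6, giving min AVC = €3. That is the shutdown price.
ATC = 972/y + 75 - 24y + 2y^2. Setting dATC/dy = −972/y^2 − 24 + 4y = 0 gives y = 9 (since 4·9^3 − 24·9^2 = 972).
min ATC = 972/9 + 75 − 24·9 + 2·9^2 = €129. That is the break-even price.
Between these two prices the firm operates at a loss; above €129 it earns a profit.

Shutdown price = €3; break-even price = €129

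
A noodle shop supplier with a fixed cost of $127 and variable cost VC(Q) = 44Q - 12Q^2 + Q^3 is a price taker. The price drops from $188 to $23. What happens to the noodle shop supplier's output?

AVC = 44 - 12Q + Q^2, minimized at Q = 6 where min AVC = $8. MC = 44 - 24Q + 3Q^2.
At P = $188 ≥ min AVC, set P = MC on the rising branch: Q = 12.
At P = $23 ≥ min AVC, set P = MC: Q = 7. The firm stays open but cuts output.

Output falls from 12 to 7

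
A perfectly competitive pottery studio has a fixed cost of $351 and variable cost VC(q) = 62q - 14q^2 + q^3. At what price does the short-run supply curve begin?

$13 per unit

The shutdown price is the minimum of AVC. VC = 62q - 14q^2 + q^3, so AVC = 62 - 14q + q^2.
dAVC/dq = -14 + 2q = 0 gives q = 7. min AVC = 62 - 14·7 + 7^2 = 13.
The firm shuts down for any P below $13.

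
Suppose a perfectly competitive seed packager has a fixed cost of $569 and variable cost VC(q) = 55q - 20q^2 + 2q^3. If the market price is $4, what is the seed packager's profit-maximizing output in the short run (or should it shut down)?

From TC, MC = TC'(q) = 55 - 40q + 6q^2 and AVC = VC/q = 55 - 20q + 2q^2.
AVC is minimized where dAVC/dq = -20 + 4q = 0, at q = 5; min AVC = 55 - 20·5 + 2·5^2 = $5.
P = $4 lies below min AVC = $5; no output level covers variable cost.
The firm minimizes its loss by shutting down and losing only its fixed cost of $569.

Shut down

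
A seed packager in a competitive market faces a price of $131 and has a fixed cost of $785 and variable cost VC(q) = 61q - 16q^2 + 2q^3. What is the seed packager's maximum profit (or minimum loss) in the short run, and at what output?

AVC = 61 - 16q + 2q^2; min AVC = $29 at q = 4. Since P = $131 ≥ min AVC, the firm produces.
MC = 61 - 32q + 6q^2. Setting P = MC and taking the root on the rising branch gives q* = 7.
TR = 131·7 = 917. TC = 785 + 329 = 1114. Profit = 917 − 1114 = -$197.
That loss of $197 beats the $785 the firm would lose by shutting down; producing recovers $588 of fixed cost.

Profit = -$197 at q = 7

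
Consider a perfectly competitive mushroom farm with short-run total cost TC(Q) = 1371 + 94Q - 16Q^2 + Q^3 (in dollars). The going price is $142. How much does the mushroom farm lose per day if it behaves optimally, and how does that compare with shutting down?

Profit = -$219 at Q = 12

AVC = 94 - 16Q + Q^2; min AVC = $30 at Q = 8. Since P = $142 ≥ min AVC, the firm produces.
With MC = 94 - 32Q + 3Q^2, P = MC on the upward-sloping part at Q* = 12.
TR = 142·12 = 1704. TC = 1371 + 552 = 1923. Profit = 1704 − 1923 = -$219.
Shutting down would mean losing the fixed cost of $1371, so operating at a loss of $219 is better by $1152.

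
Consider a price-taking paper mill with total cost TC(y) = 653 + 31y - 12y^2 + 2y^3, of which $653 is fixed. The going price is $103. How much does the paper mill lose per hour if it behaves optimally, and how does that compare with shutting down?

Profit = -$221 at y = 6

AVC = 31 - 12y + 2y^2 has its minimum $13 at y = 3; price $103 clears that bar, so the firm operates.
With MC = 31 - 24y + 6y^2, P = MC on the upward-sloping part at y* = 6.
TR = 103·6 = 618. TC = 653 + 186 = 839. Profit = 618 − 839 = -$221.
That loss of $221 beats the $653 the firm would lose by shutting down; producing recovers $432 of fixed cost.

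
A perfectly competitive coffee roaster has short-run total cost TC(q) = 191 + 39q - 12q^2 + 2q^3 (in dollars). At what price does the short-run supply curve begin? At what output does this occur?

Short-run supply begins at min AVC. From VC = 39q - 12q^2 + 2q^3, AVC = 39 - 12q + 2q^2.
dAVC/dq = -12 + 4q = 0 gives q = 3. min AVC = 39 - 12·3 + 2·3^2 = 21.
So the shutdown price is $21.

$21 per unit, at q = 3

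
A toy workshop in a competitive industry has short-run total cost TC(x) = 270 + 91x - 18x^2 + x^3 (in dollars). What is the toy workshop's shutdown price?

The firm shuts down when price falls below the minimum of average variable cost. AVC = VC/x = 91 - 18x + x^2.
At the minimum of AVC, MC = AVC. MC = 91 - 36x + 3x^2; setting MC = AVC gives 2x^2 - 18x = 0, so x = 9. min AVC = 10.
So the shutdown price is $10.

$10 per unit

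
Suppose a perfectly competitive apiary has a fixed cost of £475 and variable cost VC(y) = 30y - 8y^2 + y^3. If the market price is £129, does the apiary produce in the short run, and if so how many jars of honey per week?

Produce at y = 9

Variable cost is VC = 30y - 8y^2 + y^3, so AVC = VC/y = 30 - 8y + y^2 and MC = dTC/dy = 30 - 16y + 3y^2.
AVC hits its minimum where MC = AVC, at y = 4, giving min AVC = 30 - 8·4 + 4^2 = £14.
P = £129 exceeds min AVC = £14, so the firm stays open.
Set P = MC: 129 = 30 - 16y + 3y^2 → -99 - 16y + 3y^2 = 0. The roots are y = -11/3 and y = 9; the profit-maximizing output is on the rising part of MC, so y* = 9.
Check: AVC at y = 9 is £39 ≤ P, so revenue covers variable cost.
Profit = P·y − TC = 129·9 − 826 = £335.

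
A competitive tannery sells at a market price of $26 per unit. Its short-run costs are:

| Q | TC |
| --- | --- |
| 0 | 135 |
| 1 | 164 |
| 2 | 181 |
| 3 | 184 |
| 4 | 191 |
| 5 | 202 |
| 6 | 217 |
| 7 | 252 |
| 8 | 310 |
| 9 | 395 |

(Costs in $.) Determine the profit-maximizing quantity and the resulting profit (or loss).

Tabulate TR − TC: Q=0: -135; Q=1: -138; Q=2: -129; Q=3: -106; Q=4: -87; Q=5: -72; Q=6: -61; Q=7: -70; Q=8: -102; Q=9: -161.
Profit is maximized at Q = 6. AVC there is 82/6 = $13.67 ≤ P, so producing beats shutting down (which would give -$135).

Q = 6; profit = -$61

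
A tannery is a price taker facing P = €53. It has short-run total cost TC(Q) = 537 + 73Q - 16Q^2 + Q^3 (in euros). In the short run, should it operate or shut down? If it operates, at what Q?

Variable cost is VC = 73Q - 16Q^2 + Q^3, so AVC = VC/Q = 73 - 16Q + Q^2 and MC = dTC/dQ = 73 - 32Q + 3Q^2.
AVC is minimized where dAVC/dQ = -16 + 2Q = 0, at Q = 8; min AVC = 73 - 16·8 + 8^2 = €9.
Since P = €53 ≥ min AVC = €9, price covers variable cost and the firm should produce.
Solving P = MC: 20 - 32Q + 3Q^2 = 0 ⇒ Q = 2/3 or 10. On the upward-sloping branch, Q* = 10.
Check: AVC at Q = 10 is €13 ≤ P, so revenue covers variable cost.
Profit = P·Q − TC = 53·10 − 667 = -€137, a loss, but smaller than the €537 fixed cost the firm would lose by shutting down.

Produce at Q = 10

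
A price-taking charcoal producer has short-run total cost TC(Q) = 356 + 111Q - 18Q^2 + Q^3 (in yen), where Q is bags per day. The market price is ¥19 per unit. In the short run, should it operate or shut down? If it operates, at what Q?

Shut down

Variable cost is VC = 111Q - 18Q^2 + Q^3, so AVC = VC/Q = 111 - 18Q + Q^2 and MC = dTC/dQ = 111 - 36Q + 3Q^2.
AVC is minimized where dAVC/dQ = -18 + 2Q = 0, at Q = 9; min AVC = 111 - 18·9 + 9^2 = ¥30.
Since P = ¥19 < min AVC = ¥30, price fails to cover variable cost at any output.
Shutting down limits the loss to fixed cost, ¥356.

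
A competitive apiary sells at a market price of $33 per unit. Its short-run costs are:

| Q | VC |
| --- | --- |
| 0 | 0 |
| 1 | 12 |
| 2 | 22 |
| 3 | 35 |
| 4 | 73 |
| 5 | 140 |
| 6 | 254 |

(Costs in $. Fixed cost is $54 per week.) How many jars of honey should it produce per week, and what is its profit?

Q = 3; profit = $10

Tabulate TR − TC: Q=0: -54; Q=1: -33; Q=2: -10; Q=3: 10; Q=4: 5; Q=5: -29; Q=6: -110.
Profit is maximized at Q = 3. AVC there is 35/3 = $11.67 ≤ P, so producing beats shutting down (which would give -$54).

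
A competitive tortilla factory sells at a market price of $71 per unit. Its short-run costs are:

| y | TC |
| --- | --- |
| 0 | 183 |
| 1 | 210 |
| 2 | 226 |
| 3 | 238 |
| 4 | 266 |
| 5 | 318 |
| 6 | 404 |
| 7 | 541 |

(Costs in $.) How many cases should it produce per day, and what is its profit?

y = 5; profit = $37

Tabulate TR − TC: y=0: -183; y=1: -139; y=2: -84; y=3: -25; y=4: 18; y=5: 37; y=6: 22; y=7: -44.
Profit is maximized at y = 5. AVC there is 135/5 = $27 ≤ P, so producing beats shutting down (which would give -$183).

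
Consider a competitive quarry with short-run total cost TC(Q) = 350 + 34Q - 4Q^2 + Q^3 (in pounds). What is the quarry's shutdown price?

The firm shuts down when price falls below the minimum of average variable cost. AVC = VC/Q = 34 - 4Q + Q^2.
At the minimum of AVC, MC = AVC. MC = 34 - 8Q + 3Q^2; setting MC = AVC gives 2Q^2 - 4Q = 0, so Q = 2. min AVC = 30.
The firm shuts down for any P below £30.

£30 per unit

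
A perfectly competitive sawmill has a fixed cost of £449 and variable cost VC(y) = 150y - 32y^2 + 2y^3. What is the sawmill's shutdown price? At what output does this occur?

£22 per unit, at y = 8

Short-run supply begins at min AVC. From VC = 150y - 32y^2 + 2y^3, AVC = 150 - 32y + 2y^2.
At the minimum of AVC, MC = AVC. MC = 150 - 64y + 6y^2; setting MC = AVC gives 4y^2 - 32y = 0, so y = 8. min AVC = 22.
So the shutdown price is £22.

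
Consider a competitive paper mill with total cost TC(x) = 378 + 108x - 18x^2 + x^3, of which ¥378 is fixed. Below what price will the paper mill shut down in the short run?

The shutdown price is the minimum of AVC. VC = 108x - 18x^2 + x^3, so AVC = 108 - 18x + x^2.
At the minimum of AVC, MC = AVC. MC = 108 - 36x + 3x^2; setting MC = AVC gives 2x^2 - 18x = 0, so x = 9. min AVC = 27.
So the shutdown price is ¥27.

¥27 per unit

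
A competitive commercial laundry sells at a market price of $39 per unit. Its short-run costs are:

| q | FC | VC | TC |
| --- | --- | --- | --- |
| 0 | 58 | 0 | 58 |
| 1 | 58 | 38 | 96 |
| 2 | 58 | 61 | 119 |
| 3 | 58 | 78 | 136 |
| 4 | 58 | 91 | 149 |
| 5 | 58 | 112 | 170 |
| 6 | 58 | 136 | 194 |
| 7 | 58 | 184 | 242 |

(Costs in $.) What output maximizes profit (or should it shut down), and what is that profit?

Compute π = P·q − TC at each output: q=0: -58; q=1: -57; q=2: -41; q=3: -19; q=4: 7; q=5: 25; q=6: 40; q=7: 31.
Profit is maximized at q = 6. AVC there is 136/6 = $22.67 ≤ P, so producing beats shutting down (which would give -$58).

q = 6; profit = $40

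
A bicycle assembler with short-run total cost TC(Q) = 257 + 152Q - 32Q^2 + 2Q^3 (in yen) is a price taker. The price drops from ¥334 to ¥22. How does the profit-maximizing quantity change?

MC = 152 - 64Q + 6Q^2; the shutdown threshold is min AVC = ¥24 (at Q = 8).
At P = ¥334 ≥ min AVC, set P = MC on the rising branch: Q = 13.
At P = ¥22 < min AVC = ¥24, price no longer covers variable cost at any output, so the firm shuts down: Q = 0.

Output falls from 13 to 0 (the firm shuts down)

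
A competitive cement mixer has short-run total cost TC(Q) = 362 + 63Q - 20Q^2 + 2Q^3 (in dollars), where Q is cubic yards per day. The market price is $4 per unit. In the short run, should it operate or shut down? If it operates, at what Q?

Shut down

Strip out fixed cost: VC = 63Q - 20Q^2 + 2Q^3. Then AVC = 63 - 20Q + 2Q^2 and MC = 63 - 40Q + 6Q^2.
AVC hits its minimum where MC = AVC, at Q = 5, giving min AVC = 63 - 20·5 + 2·5^2 = $13.
With P < min AVC ($4 < $13), every unit sold adds to the loss.
Shutting down limits the loss to fixed cost, $362.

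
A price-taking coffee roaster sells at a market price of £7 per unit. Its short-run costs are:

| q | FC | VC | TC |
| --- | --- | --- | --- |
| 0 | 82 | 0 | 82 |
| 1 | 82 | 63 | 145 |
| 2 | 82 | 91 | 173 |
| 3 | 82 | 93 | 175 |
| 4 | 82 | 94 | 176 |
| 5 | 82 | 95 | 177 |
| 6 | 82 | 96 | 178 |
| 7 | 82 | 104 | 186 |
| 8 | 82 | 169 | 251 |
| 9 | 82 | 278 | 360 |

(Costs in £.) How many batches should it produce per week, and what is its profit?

q = 0 (shut down); profit = -£82

Compute π = P·q − TC at each output: q=0: -82; q=1: -138; q=2: -159; q=3: -154; q=4: -148; q=5: -142; q=6: -136; q=7: -137; q=8: -195; q=9: -297.
Profit is highest at q = 0. Equivalently, the lowest AVC in the table is 104/7 ≈ £14.86 at q = 7, and P = £7 falls below it — price never covers variable cost, so the firm shuts down and loses only its fixed cost.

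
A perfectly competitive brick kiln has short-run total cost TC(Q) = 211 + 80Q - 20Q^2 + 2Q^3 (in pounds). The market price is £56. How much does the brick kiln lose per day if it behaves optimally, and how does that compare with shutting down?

Profit = -£67 at Q = 6

AVC = 80 - 20Q + 2Q^2; min AVC = £30 at Q = 5. Since P = £56 ≥ min AVC, the firm produces.
With MC = 80 - 40Q + 6Q^2, P = MC on the upward-sloping part at Q* = 6.
TR = 56·6 = 336. TC = 211 + 192 = 403. Profit = 336 − 403 = -£67.
That loss of £67 beats the £211 the firm would lose by shutting down; producing recovers £144 of fixed cost.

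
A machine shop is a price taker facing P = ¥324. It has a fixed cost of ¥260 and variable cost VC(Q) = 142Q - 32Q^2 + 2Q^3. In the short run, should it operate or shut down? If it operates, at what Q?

Strip out fixed cost: VC = 142Q - 32Q^2 + 2Q^3. Then AVC = 142 - 32Q + 2Q^2 and MC = 142 - 64Q + 6Q^2.
AVC is minimized where dAVC/dQ = -32 + 4Q = 0, at Q = 8; min AVC = 142 - 32·8 + 2·8^2 = ¥14.
Because ¥324 ≥ ¥14, revenue can cover variable cost; the firm operates.
P = MC gives -182 - 64Q + 6Q^2 = 0, with roots -7/3 and 13. Take the larger (rising MC): Q* = 13.
Check: AVC at Q = 13 is ¥64 ≤ P, so revenue covers variable cost.
Profit = P·Q − TC = 324·13 − 1092 = ¥3120.

Produce at Q = 13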